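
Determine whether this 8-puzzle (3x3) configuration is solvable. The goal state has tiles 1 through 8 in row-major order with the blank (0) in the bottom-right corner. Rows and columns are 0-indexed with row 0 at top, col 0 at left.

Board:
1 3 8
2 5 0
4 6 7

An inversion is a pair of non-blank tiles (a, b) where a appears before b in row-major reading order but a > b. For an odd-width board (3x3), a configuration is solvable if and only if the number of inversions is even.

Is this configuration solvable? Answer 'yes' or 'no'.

Answer: no

Derivation:
Inversions (pairs i<j in row-major order where tile[i] > tile[j] > 0): 7
7 is odd, so the puzzle is not solvable.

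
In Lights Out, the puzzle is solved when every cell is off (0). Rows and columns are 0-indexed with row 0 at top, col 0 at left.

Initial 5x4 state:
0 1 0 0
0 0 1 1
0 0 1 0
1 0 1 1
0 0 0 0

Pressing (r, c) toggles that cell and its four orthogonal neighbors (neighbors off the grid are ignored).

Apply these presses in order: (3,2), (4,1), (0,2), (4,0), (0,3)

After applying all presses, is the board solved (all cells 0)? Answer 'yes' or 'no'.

Answer: yes

Derivation:
After press 1 at (3,2):
0 1 0 0
0 0 1 1
0 0 0 0
1 1 0 0
0 0 1 0

After press 2 at (4,1):
0 1 0 0
0 0 1 1
0 0 0 0
1 0 0 0
1 1 0 0

After press 3 at (0,2):
0 0 1 1
0 0 0 1
0 0 0 0
1 0 0 0
1 1 0 0

After press 4 at (4,0):
0 0 1 1
0 0 0 1
0 0 0 0
0 0 0 0
0 0 0 0

After press 5 at (0,3):
0 0 0 0
0 0 0 0
0 0 0 0
0 0 0 0
0 0 0 0

Lights still on: 0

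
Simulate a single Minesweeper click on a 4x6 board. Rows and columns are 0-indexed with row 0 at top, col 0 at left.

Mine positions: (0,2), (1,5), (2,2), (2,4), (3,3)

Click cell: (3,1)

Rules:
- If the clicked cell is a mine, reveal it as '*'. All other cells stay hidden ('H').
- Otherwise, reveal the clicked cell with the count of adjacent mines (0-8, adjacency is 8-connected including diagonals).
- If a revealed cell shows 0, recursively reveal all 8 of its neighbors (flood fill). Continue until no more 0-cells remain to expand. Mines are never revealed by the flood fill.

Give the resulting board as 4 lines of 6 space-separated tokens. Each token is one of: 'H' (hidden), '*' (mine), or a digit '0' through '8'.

H H H H H H
H H H H H H
H H H H H H
H 1 H H H H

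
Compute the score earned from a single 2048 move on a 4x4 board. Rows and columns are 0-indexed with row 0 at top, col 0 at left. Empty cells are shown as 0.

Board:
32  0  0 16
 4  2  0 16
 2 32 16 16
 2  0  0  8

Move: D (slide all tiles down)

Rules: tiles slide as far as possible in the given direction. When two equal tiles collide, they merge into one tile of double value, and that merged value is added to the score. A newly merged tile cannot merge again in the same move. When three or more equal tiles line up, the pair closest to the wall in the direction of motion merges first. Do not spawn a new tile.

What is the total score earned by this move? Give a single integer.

Slide down:
col 0: [32, 4, 2, 2] -> [0, 32, 4, 4]  score +4 (running 4)
col 1: [0, 2, 32, 0] -> [0, 0, 2, 32]  score +0 (running 4)
col 2: [0, 0, 16, 0] -> [0, 0, 0, 16]  score +0 (running 4)
col 3: [16, 16, 16, 8] -> [0, 16, 32, 8]  score +32 (running 36)
Board after move:
 0  0  0  0
32  0  0 16
 4  2  0 32
 4 32 16  8

Answer: 36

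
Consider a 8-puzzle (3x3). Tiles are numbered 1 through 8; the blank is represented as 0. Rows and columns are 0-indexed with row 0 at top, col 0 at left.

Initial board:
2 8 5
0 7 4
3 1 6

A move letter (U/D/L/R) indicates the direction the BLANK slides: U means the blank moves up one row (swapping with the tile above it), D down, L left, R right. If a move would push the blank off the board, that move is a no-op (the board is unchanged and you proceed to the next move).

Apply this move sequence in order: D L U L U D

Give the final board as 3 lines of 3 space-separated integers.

After move 1 (D):
2 8 5
3 7 4
0 1 6

After move 2 (L):
2 8 5
3 7 4
0 1 6

After move 3 (U):
2 8 5
0 7 4
3 1 6

After move 4 (L):
2 8 5
0 7 4
3 1 6

After move 5 (U):
0 8 5
2 7 4
3 1 6

After move 6 (D):
2 8 5
0 7 4
3 1 6

Answer: 2 8 5
0 7 4
3 1 6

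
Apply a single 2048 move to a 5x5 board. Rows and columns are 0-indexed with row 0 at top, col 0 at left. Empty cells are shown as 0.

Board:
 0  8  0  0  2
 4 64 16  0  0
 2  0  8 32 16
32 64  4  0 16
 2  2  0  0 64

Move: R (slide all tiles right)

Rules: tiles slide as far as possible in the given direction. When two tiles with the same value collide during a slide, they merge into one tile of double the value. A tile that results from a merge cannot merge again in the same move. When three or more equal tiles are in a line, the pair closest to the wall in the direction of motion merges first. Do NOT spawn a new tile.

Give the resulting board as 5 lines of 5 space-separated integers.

Slide right:
row 0: [0, 8, 0, 0, 2] -> [0, 0, 0, 8, 2]
row 1: [4, 64, 16, 0, 0] -> [0, 0, 4, 64, 16]
row 2: [2, 0, 8, 32, 16] -> [0, 2, 8, 32, 16]
row 3: [32, 64, 4, 0, 16] -> [0, 32, 64, 4, 16]
row 4: [2, 2, 0, 0, 64] -> [0, 0, 0, 4, 64]

Answer:  0  0  0  8  2
 0  0  4 64 16
 0  2  8 32 16
 0 32 64  4 16
 0  0  0  4 64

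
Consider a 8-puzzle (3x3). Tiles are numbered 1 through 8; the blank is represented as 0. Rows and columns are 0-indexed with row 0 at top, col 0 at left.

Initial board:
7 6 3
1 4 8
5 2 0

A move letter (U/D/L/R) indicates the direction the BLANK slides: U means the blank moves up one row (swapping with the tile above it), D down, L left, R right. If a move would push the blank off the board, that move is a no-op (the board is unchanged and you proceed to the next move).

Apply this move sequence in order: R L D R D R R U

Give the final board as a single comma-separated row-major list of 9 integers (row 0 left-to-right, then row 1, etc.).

After move 1 (R):
7 6 3
1 4 8
5 2 0

After move 2 (L):
7 6 3
1 4 8
5 0 2

After move 3 (D):
7 6 3
1 4 8
5 0 2

After move 4 (R):
7 6 3
1 4 8
5 2 0

After move 5 (D):
7 6 3
1 4 8
5 2 0

After move 6 (R):
7 6 3
1 4 8
5 2 0

After move 7 (R):
7 6 3
1 4 8
5 2 0

After move 8 (U):
7 6 3
1 4 0
5 2 8

Answer: 7, 6, 3, 1, 4, 0, 5, 2, 8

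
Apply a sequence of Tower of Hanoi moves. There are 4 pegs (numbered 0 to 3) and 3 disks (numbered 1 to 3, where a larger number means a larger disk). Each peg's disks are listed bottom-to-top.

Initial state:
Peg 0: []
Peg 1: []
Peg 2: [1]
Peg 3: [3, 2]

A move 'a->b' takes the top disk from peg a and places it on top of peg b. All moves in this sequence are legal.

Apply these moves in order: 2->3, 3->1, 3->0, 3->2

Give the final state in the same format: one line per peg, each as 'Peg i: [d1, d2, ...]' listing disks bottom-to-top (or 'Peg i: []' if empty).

After move 1 (2->3):
Peg 0: []
Peg 1: []
Peg 2: []
Peg 3: [3, 2, 1]

After move 2 (3->1):
Peg 0: []
Peg 1: [1]
Peg 2: []
Peg 3: [3, 2]

After move 3 (3->0):
Peg 0: [2]
Peg 1: [1]
Peg 2: []
Peg 3: [3]

After move 4 (3->2):
Peg 0: [2]
Peg 1: [1]
Peg 2: [3]
Peg 3: []

Answer: Peg 0: [2]
Peg 1: [1]
Peg 2: [3]
Peg 3: []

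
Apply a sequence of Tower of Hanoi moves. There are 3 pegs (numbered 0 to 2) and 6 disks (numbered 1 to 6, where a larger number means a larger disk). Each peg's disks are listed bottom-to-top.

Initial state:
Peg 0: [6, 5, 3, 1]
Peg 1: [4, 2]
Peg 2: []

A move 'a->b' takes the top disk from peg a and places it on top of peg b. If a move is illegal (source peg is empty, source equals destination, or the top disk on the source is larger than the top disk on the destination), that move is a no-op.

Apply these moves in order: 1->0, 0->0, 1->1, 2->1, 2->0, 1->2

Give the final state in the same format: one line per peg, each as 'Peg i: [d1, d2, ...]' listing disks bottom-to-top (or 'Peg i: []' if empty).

Answer: Peg 0: [6, 5, 3, 1]
Peg 1: [4]
Peg 2: [2]

Derivation:
After move 1 (1->0):
Peg 0: [6, 5, 3, 1]
Peg 1: [4, 2]
Peg 2: []

After move 2 (0->0):
Peg 0: [6, 5, 3, 1]
Peg 1: [4, 2]
Peg 2: []

After move 3 (1->1):
Peg 0: [6, 5, 3, 1]
Peg 1: [4, 2]
Peg 2: []

After move 4 (2->1):
Peg 0: [6, 5, 3, 1]
Peg 1: [4, 2]
Peg 2: []

After move 5 (2->0):
Peg 0: [6, 5, 3, 1]
Peg 1: [4, 2]
Peg 2: []

After move 6 (1->2):
Peg 0: [6, 5, 3, 1]
Peg 1: [4]
Peg 2: [2]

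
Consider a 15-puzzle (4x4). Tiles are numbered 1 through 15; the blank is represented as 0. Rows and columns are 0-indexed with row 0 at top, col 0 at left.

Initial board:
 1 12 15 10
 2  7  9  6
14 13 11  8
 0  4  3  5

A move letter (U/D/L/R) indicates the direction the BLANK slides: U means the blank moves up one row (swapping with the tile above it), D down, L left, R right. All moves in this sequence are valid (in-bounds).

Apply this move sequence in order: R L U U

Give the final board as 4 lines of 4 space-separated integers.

After move 1 (R):
 1 12 15 10
 2  7  9  6
14 13 11  8
 4  0  3  5

After move 2 (L):
 1 12 15 10
 2  7  9  6
14 13 11  8
 0  4  3  5

After move 3 (U):
 1 12 15 10
 2  7  9  6
 0 13 11  8
14  4  3  5

After move 4 (U):
 1 12 15 10
 0  7  9  6
 2 13 11  8
14  4  3  5

Answer:  1 12 15 10
 0  7  9  6
 2 13 11  8
14  4  3  5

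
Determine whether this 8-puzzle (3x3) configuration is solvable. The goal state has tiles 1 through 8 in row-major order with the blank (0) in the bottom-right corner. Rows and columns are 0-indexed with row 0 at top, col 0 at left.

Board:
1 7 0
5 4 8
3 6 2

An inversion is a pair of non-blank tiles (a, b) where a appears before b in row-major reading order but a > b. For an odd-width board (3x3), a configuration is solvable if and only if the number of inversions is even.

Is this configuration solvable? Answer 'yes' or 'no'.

Answer: no

Derivation:
Inversions (pairs i<j in row-major order where tile[i] > tile[j] > 0): 15
15 is odd, so the puzzle is not solvable.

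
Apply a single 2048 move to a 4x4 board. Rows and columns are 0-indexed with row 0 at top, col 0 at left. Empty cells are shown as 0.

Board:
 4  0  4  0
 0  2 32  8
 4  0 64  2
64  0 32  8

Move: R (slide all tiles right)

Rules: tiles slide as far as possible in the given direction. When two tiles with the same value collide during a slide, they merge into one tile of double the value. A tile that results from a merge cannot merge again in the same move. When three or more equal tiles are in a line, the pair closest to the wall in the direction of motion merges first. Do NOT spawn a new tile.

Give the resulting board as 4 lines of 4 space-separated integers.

Answer:  0  0  0  8
 0  2 32  8
 0  4 64  2
 0 64 32  8

Derivation:
Slide right:
row 0: [4, 0, 4, 0] -> [0, 0, 0, 8]
row 1: [0, 2, 32, 8] -> [0, 2, 32, 8]
row 2: [4, 0, 64, 2] -> [0, 4, 64, 2]
row 3: [64, 0, 32, 8] -> [0, 64, 32, 8]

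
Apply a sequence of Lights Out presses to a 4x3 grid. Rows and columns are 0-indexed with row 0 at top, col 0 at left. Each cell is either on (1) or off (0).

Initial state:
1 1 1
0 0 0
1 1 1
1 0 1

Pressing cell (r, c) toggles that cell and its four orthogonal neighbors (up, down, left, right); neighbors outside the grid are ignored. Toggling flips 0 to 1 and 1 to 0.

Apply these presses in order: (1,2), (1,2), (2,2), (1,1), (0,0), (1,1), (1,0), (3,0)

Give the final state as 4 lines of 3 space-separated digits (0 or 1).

After press 1 at (1,2):
1 1 0
0 1 1
1 1 0
1 0 1

After press 2 at (1,2):
1 1 1
0 0 0
1 1 1
1 0 1

After press 3 at (2,2):
1 1 1
0 0 1
1 0 0
1 0 0

After press 4 at (1,1):
1 0 1
1 1 0
1 1 0
1 0 0

After press 5 at (0,0):
0 1 1
0 1 0
1 1 0
1 0 0

After press 6 at (1,1):
0 0 1
1 0 1
1 0 0
1 0 0

After press 7 at (1,0):
1 0 1
0 1 1
0 0 0
1 0 0

After press 8 at (3,0):
1 0 1
0 1 1
1 0 0
0 1 0

Answer: 1 0 1
0 1 1
1 0 0
0 1 0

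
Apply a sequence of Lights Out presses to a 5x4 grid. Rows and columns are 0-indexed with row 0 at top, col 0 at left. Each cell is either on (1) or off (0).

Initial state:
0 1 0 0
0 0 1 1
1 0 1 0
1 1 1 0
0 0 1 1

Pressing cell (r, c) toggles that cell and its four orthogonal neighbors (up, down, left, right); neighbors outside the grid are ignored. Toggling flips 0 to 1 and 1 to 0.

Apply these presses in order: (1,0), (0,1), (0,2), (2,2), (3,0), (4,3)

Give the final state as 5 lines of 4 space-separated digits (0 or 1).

Answer: 0 1 0 1
1 0 1 1
1 1 0 1
0 0 0 1
1 0 0 0

Derivation:
After press 1 at (1,0):
1 1 0 0
1 1 1 1
0 0 1 0
1 1 1 0
0 0 1 1

After press 2 at (0,1):
0 0 1 0
1 0 1 1
0 0 1 0
1 1 1 0
0 0 1 1

After press 3 at (0,2):
0 1 0 1
1 0 0 1
0 0 1 0
1 1 1 0
0 0 1 1

After press 4 at (2,2):
0 1 0 1
1 0 1 1
0 1 0 1
1 1 0 0
0 0 1 1

After press 5 at (3,0):
0 1 0 1
1 0 1 1
1 1 0 1
0 0 0 0
1 0 1 1

After press 6 at (4,3):
0 1 0 1
1 0 1 1
1 1 0 1
0 0 0 1
1 0 0 0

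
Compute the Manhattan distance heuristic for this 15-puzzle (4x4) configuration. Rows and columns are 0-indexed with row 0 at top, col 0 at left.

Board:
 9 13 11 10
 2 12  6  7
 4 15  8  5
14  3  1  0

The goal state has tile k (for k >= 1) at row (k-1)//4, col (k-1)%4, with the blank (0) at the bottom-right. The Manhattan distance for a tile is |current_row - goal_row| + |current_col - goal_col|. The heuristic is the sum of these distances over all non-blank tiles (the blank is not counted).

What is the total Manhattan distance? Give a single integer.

Tile 9: at (0,0), goal (2,0), distance |0-2|+|0-0| = 2
Tile 13: at (0,1), goal (3,0), distance |0-3|+|1-0| = 4
Tile 11: at (0,2), goal (2,2), distance |0-2|+|2-2| = 2
Tile 10: at (0,3), goal (2,1), distance |0-2|+|3-1| = 4
Tile 2: at (1,0), goal (0,1), distance |1-0|+|0-1| = 2
Tile 12: at (1,1), goal (2,3), distance |1-2|+|1-3| = 3
Tile 6: at (1,2), goal (1,1), distance |1-1|+|2-1| = 1
Tile 7: at (1,3), goal (1,2), distance |1-1|+|3-2| = 1
Tile 4: at (2,0), goal (0,3), distance |2-0|+|0-3| = 5
Tile 15: at (2,1), goal (3,2), distance |2-3|+|1-2| = 2
Tile 8: at (2,2), goal (1,3), distance |2-1|+|2-3| = 2
Tile 5: at (2,3), goal (1,0), distance |2-1|+|3-0| = 4
Tile 14: at (3,0), goal (3,1), distance |3-3|+|0-1| = 1
Tile 3: at (3,1), goal (0,2), distance |3-0|+|1-2| = 4
Tile 1: at (3,2), goal (0,0), distance |3-0|+|2-0| = 5
Sum: 2 + 4 + 2 + 4 + 2 + 3 + 1 + 1 + 5 + 2 + 2 + 4 + 1 + 4 + 5 = 42

Answer: 42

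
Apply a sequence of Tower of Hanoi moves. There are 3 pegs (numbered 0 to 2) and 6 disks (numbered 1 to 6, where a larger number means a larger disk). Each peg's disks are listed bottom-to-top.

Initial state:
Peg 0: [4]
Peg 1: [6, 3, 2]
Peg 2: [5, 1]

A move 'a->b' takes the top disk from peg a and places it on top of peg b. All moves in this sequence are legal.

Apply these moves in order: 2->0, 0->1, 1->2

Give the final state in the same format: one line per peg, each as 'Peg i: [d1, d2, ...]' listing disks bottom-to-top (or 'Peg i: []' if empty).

After move 1 (2->0):
Peg 0: [4, 1]
Peg 1: [6, 3, 2]
Peg 2: [5]

After move 2 (0->1):
Peg 0: [4]
Peg 1: [6, 3, 2, 1]
Peg 2: [5]

After move 3 (1->2):
Peg 0: [4]
Peg 1: [6, 3, 2]
Peg 2: [5, 1]

Answer: Peg 0: [4]
Peg 1: [6, 3, 2]
Peg 2: [5, 1]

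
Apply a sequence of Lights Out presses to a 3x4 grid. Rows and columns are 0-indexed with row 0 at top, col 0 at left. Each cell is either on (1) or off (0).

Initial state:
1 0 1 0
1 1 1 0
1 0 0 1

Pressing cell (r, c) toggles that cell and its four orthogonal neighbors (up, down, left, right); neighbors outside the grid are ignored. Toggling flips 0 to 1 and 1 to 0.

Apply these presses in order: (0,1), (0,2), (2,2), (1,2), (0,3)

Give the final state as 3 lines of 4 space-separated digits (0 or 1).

Answer: 0 0 1 0
1 1 0 0
1 1 0 0

Derivation:
After press 1 at (0,1):
0 1 0 0
1 0 1 0
1 0 0 1

After press 2 at (0,2):
0 0 1 1
1 0 0 0
1 0 0 1

After press 3 at (2,2):
0 0 1 1
1 0 1 0
1 1 1 0

After press 4 at (1,2):
0 0 0 1
1 1 0 1
1 1 0 0

After press 5 at (0,3):
0 0 1 0
1 1 0 0
1 1 0 0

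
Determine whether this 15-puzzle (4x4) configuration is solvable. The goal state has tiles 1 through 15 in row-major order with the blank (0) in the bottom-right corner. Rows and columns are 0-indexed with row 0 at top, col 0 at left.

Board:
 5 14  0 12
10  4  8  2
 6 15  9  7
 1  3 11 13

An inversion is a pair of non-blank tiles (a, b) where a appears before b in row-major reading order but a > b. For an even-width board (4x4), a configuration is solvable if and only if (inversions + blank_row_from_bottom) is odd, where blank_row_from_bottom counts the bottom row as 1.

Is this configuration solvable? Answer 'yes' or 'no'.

Answer: no

Derivation:
Inversions: 56
Blank is in row 0 (0-indexed from top), which is row 4 counting from the bottom (bottom = 1).
56 + 4 = 60, which is even, so the puzzle is not solvable.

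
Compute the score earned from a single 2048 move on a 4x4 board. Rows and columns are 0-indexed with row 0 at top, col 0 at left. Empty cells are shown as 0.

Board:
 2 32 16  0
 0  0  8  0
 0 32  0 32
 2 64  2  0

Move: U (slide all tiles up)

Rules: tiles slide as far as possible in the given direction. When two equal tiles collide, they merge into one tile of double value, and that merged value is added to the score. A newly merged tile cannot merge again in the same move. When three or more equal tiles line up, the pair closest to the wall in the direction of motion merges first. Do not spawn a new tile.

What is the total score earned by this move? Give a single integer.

Slide up:
col 0: [2, 0, 0, 2] -> [4, 0, 0, 0]  score +4 (running 4)
col 1: [32, 0, 32, 64] -> [64, 64, 0, 0]  score +64 (running 68)
col 2: [16, 8, 0, 2] -> [16, 8, 2, 0]  score +0 (running 68)
col 3: [0, 0, 32, 0] -> [32, 0, 0, 0]  score +0 (running 68)
Board after move:
 4 64 16 32
 0 64  8  0
 0  0  2  0
 0  0  0  0

Answer: 68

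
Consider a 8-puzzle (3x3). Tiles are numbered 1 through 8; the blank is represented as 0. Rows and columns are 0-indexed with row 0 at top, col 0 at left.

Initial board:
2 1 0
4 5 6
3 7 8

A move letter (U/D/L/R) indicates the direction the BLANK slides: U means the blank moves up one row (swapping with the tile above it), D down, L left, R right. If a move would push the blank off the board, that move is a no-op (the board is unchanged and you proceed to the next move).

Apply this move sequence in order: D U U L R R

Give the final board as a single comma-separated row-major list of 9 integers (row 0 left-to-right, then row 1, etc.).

After move 1 (D):
2 1 6
4 5 0
3 7 8

After move 2 (U):
2 1 0
4 5 6
3 7 8

After move 3 (U):
2 1 0
4 5 6
3 7 8

After move 4 (L):
2 0 1
4 5 6
3 7 8

After move 5 (R):
2 1 0
4 5 6
3 7 8

After move 6 (R):
2 1 0
4 5 6
3 7 8

Answer: 2, 1, 0, 4, 5, 6, 3, 7, 8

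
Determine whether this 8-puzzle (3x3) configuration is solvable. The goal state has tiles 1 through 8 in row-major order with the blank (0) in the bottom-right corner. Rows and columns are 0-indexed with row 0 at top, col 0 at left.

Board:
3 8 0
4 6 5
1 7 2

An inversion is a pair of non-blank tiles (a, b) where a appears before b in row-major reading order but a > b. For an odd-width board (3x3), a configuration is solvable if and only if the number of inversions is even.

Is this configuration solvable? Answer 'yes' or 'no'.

Inversions (pairs i<j in row-major order where tile[i] > tile[j] > 0): 16
16 is even, so the puzzle is solvable.

Answer: yes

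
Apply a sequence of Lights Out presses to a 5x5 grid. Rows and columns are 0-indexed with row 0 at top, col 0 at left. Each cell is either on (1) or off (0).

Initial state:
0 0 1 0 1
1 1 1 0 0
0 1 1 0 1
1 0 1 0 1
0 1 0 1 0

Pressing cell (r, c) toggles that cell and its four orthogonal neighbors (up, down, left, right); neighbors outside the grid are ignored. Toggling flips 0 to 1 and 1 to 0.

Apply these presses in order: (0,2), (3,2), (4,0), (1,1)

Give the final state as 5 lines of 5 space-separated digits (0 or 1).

After press 1 at (0,2):
0 1 0 1 1
1 1 0 0 0
0 1 1 0 1
1 0 1 0 1
0 1 0 1 0

After press 2 at (3,2):
0 1 0 1 1
1 1 0 0 0
0 1 0 0 1
1 1 0 1 1
0 1 1 1 0

After press 3 at (4,0):
0 1 0 1 1
1 1 0 0 0
0 1 0 0 1
0 1 0 1 1
1 0 1 1 0

After press 4 at (1,1):
0 0 0 1 1
0 0 1 0 0
0 0 0 0 1
0 1 0 1 1
1 0 1 1 0

Answer: 0 0 0 1 1
0 0 1 0 0
0 0 0 0 1
0 1 0 1 1
1 0 1 1 0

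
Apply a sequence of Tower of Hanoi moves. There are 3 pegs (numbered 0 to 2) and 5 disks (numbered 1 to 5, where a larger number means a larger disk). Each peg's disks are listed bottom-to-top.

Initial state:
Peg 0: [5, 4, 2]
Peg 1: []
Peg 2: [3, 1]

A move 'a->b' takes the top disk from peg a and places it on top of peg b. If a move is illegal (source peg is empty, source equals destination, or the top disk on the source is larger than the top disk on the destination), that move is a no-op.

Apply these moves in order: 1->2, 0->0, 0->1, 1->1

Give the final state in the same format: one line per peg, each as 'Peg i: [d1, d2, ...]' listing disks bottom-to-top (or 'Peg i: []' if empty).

After move 1 (1->2):
Peg 0: [5, 4, 2]
Peg 1: []
Peg 2: [3, 1]

After move 2 (0->0):
Peg 0: [5, 4, 2]
Peg 1: []
Peg 2: [3, 1]

After move 3 (0->1):
Peg 0: [5, 4]
Peg 1: [2]
Peg 2: [3, 1]

After move 4 (1->1):
Peg 0: [5, 4]
Peg 1: [2]
Peg 2: [3, 1]

Answer: Peg 0: [5, 4]
Peg 1: [2]
Peg 2: [3, 1]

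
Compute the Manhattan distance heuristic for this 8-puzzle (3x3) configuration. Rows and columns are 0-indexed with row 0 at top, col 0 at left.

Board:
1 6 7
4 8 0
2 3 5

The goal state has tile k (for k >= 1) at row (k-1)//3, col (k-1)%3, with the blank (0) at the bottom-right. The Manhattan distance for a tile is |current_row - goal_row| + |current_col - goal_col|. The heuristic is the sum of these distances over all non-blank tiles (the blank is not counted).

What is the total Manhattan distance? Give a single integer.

Tile 1: (0,0)->(0,0) = 0
Tile 6: (0,1)->(1,2) = 2
Tile 7: (0,2)->(2,0) = 4
Tile 4: (1,0)->(1,0) = 0
Tile 8: (1,1)->(2,1) = 1
Tile 2: (2,0)->(0,1) = 3
Tile 3: (2,1)->(0,2) = 3
Tile 5: (2,2)->(1,1) = 2
Sum: 0 + 2 + 4 + 0 + 1 + 3 + 3 + 2 = 15

Answer: 15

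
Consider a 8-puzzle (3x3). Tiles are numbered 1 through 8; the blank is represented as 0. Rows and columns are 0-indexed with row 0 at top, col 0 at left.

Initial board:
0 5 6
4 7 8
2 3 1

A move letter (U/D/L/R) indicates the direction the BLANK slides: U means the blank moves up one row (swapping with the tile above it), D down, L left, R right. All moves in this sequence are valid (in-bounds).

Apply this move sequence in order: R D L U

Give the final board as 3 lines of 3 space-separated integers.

Answer: 0 7 6
5 4 8
2 3 1

Derivation:
After move 1 (R):
5 0 6
4 7 8
2 3 1

After move 2 (D):
5 7 6
4 0 8
2 3 1

After move 3 (L):
5 7 6
0 4 8
2 3 1

After move 4 (U):
0 7 6
5 4 8
2 3 1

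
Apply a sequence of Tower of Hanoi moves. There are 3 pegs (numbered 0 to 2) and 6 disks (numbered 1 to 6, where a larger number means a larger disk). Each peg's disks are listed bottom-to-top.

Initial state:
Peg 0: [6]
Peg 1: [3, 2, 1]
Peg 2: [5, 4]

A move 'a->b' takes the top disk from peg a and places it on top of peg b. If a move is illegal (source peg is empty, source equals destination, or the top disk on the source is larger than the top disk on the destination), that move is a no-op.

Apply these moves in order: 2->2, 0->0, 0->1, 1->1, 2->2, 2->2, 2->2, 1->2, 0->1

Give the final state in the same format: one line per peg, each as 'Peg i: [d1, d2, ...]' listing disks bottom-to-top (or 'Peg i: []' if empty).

After move 1 (2->2):
Peg 0: [6]
Peg 1: [3, 2, 1]
Peg 2: [5, 4]

After move 2 (0->0):
Peg 0: [6]
Peg 1: [3, 2, 1]
Peg 2: [5, 4]

After move 3 (0->1):
Peg 0: [6]
Peg 1: [3, 2, 1]
Peg 2: [5, 4]

After move 4 (1->1):
Peg 0: [6]
Peg 1: [3, 2, 1]
Peg 2: [5, 4]

After move 5 (2->2):
Peg 0: [6]
Peg 1: [3, 2, 1]
Peg 2: [5, 4]

After move 6 (2->2):
Peg 0: [6]
Peg 1: [3, 2, 1]
Peg 2: [5, 4]

After move 7 (2->2):
Peg 0: [6]
Peg 1: [3, 2, 1]
Peg 2: [5, 4]

After move 8 (1->2):
Peg 0: [6]
Peg 1: [3, 2]
Peg 2: [5, 4, 1]

After move 9 (0->1):
Peg 0: [6]
Peg 1: [3, 2]
Peg 2: [5, 4, 1]

Answer: Peg 0: [6]
Peg 1: [3, 2]
Peg 2: [5, 4, 1]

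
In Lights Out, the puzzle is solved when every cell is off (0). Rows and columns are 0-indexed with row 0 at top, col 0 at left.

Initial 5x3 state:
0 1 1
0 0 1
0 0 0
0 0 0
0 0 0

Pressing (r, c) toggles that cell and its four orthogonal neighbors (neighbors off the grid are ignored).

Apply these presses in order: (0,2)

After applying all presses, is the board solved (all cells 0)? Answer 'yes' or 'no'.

Answer: yes

Derivation:
After press 1 at (0,2):
0 0 0
0 0 0
0 0 0
0 0 0
0 0 0

Lights still on: 0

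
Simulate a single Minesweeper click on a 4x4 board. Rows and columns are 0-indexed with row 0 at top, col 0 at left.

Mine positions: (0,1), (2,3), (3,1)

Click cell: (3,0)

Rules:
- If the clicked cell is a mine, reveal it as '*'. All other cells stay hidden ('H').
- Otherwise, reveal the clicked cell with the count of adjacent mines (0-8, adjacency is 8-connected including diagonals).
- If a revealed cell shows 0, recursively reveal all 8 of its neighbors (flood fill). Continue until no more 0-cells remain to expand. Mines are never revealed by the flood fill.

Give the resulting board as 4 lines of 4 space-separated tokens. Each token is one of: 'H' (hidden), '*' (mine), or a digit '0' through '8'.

H H H H
H H H H
H H H H
1 H H H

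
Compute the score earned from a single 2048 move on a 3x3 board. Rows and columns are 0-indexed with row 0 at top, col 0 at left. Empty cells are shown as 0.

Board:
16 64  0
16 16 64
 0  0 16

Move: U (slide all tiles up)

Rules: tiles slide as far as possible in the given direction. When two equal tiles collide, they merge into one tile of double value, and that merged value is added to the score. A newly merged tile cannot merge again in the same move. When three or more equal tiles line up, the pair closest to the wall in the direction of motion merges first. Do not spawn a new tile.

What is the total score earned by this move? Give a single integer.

Slide up:
col 0: [16, 16, 0] -> [32, 0, 0]  score +32 (running 32)
col 1: [64, 16, 0] -> [64, 16, 0]  score +0 (running 32)
col 2: [0, 64, 16] -> [64, 16, 0]  score +0 (running 32)
Board after move:
32 64 64
 0 16 16
 0  0  0

Answer: 32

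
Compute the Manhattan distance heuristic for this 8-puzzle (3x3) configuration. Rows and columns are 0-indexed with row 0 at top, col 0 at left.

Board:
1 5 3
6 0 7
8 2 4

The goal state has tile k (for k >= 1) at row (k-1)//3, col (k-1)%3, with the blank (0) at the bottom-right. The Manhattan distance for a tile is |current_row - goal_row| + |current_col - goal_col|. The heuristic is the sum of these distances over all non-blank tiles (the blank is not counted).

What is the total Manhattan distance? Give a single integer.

Answer: 12

Derivation:
Tile 1: at (0,0), goal (0,0), distance |0-0|+|0-0| = 0
Tile 5: at (0,1), goal (1,1), distance |0-1|+|1-1| = 1
Tile 3: at (0,2), goal (0,2), distance |0-0|+|2-2| = 0
Tile 6: at (1,0), goal (1,2), distance |1-1|+|0-2| = 2
Tile 7: at (1,2), goal (2,0), distance |1-2|+|2-0| = 3
Tile 8: at (2,0), goal (2,1), distance |2-2|+|0-1| = 1
Tile 2: at (2,1), goal (0,1), distance |2-0|+|1-1| = 2
Tile 4: at (2,2), goal (1,0), distance |2-1|+|2-0| = 3
Sum: 0 + 1 + 0 + 2 + 3 + 1 + 2 + 3 = 12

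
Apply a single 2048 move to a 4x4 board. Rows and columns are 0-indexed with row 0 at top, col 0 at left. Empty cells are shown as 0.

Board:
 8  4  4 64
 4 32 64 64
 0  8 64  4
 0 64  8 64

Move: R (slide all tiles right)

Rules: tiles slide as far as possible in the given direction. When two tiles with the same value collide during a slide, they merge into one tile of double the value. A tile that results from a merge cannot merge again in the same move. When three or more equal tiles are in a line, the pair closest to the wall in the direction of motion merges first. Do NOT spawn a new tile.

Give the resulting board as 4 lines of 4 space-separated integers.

Answer:   0   8   8  64
  0   4  32 128
  0   8  64   4
  0  64   8  64

Derivation:
Slide right:
row 0: [8, 4, 4, 64] -> [0, 8, 8, 64]
row 1: [4, 32, 64, 64] -> [0, 4, 32, 128]
row 2: [0, 8, 64, 4] -> [0, 8, 64, 4]
row 3: [0, 64, 8, 64] -> [0, 64, 8, 64]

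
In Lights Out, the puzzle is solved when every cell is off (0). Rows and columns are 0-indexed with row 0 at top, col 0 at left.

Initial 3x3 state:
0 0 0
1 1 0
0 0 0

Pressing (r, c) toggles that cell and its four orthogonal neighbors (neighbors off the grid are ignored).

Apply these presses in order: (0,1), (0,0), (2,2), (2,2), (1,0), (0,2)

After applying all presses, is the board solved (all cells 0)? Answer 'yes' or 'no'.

Answer: no

Derivation:
After press 1 at (0,1):
1 1 1
1 0 0
0 0 0

After press 2 at (0,0):
0 0 1
0 0 0
0 0 0

After press 3 at (2,2):
0 0 1
0 0 1
0 1 1

After press 4 at (2,2):
0 0 1
0 0 0
0 0 0

After press 5 at (1,0):
1 0 1
1 1 0
1 0 0

After press 6 at (0,2):
1 1 0
1 1 1
1 0 0

Lights still on: 6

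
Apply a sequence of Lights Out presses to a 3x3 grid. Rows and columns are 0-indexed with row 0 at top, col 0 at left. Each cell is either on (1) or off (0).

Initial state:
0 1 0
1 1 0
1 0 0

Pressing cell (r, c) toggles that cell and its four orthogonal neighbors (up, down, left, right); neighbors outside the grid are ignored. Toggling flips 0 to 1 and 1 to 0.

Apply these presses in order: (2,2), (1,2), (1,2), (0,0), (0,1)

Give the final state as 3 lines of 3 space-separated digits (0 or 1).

After press 1 at (2,2):
0 1 0
1 1 1
1 1 1

After press 2 at (1,2):
0 1 1
1 0 0
1 1 0

After press 3 at (1,2):
0 1 0
1 1 1
1 1 1

After press 4 at (0,0):
1 0 0
0 1 1
1 1 1

After press 5 at (0,1):
0 1 1
0 0 1
1 1 1

Answer: 0 1 1
0 0 1
1 1 1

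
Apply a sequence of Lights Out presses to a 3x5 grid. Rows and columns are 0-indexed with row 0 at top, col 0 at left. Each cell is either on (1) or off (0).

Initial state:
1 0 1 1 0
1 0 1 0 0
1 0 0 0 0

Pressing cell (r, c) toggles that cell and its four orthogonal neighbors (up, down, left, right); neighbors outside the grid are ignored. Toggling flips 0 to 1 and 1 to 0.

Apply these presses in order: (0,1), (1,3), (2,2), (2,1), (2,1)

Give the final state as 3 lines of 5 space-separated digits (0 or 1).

After press 1 at (0,1):
0 1 0 1 0
1 1 1 0 0
1 0 0 0 0

After press 2 at (1,3):
0 1 0 0 0
1 1 0 1 1
1 0 0 1 0

After press 3 at (2,2):
0 1 0 0 0
1 1 1 1 1
1 1 1 0 0

After press 4 at (2,1):
0 1 0 0 0
1 0 1 1 1
0 0 0 0 0

After press 5 at (2,1):
0 1 0 0 0
1 1 1 1 1
1 1 1 0 0

Answer: 0 1 0 0 0
1 1 1 1 1
1 1 1 0 0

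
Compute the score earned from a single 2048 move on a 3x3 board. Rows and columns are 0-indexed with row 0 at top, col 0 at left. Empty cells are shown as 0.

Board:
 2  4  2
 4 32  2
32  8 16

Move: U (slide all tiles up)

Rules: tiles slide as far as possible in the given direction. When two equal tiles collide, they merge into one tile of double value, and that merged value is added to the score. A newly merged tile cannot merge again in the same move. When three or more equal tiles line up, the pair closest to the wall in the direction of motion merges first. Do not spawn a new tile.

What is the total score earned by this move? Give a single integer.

Slide up:
col 0: [2, 4, 32] -> [2, 4, 32]  score +0 (running 0)
col 1: [4, 32, 8] -> [4, 32, 8]  score +0 (running 0)
col 2: [2, 2, 16] -> [4, 16, 0]  score +4 (running 4)
Board after move:
 2  4  4
 4 32 16
32  8  0

Answer: 4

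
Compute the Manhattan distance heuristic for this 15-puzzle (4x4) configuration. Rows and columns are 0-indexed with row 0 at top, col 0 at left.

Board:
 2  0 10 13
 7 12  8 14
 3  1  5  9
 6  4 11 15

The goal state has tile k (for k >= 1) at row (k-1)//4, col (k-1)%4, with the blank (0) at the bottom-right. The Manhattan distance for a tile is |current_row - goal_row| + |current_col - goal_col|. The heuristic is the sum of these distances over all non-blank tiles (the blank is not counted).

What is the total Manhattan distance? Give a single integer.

Answer: 43

Derivation:
Tile 2: (0,0)->(0,1) = 1
Tile 10: (0,2)->(2,1) = 3
Tile 13: (0,3)->(3,0) = 6
Tile 7: (1,0)->(1,2) = 2
Tile 12: (1,1)->(2,3) = 3
Tile 8: (1,2)->(1,3) = 1
Tile 14: (1,3)->(3,1) = 4
Tile 3: (2,0)->(0,2) = 4
Tile 1: (2,1)->(0,0) = 3
Tile 5: (2,2)->(1,0) = 3
Tile 9: (2,3)->(2,0) = 3
Tile 6: (3,0)->(1,1) = 3
Tile 4: (3,1)->(0,3) = 5
Tile 11: (3,2)->(2,2) = 1
Tile 15: (3,3)->(3,2) = 1
Sum: 1 + 3 + 6 + 2 + 3 + 1 + 4 + 4 + 3 + 3 + 3 + 3 + 5 + 1 + 1 = 43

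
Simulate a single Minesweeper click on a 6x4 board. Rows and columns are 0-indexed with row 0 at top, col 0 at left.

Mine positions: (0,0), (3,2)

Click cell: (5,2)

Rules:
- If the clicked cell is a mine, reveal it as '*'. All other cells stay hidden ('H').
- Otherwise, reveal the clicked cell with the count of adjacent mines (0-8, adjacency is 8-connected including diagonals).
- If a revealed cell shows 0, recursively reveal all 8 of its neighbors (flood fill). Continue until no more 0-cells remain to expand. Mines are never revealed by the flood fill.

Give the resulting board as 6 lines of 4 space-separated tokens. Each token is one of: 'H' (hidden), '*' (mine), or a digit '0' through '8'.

H H H H
1 1 H H
0 1 H H
0 1 H H
0 1 1 1
0 0 0 0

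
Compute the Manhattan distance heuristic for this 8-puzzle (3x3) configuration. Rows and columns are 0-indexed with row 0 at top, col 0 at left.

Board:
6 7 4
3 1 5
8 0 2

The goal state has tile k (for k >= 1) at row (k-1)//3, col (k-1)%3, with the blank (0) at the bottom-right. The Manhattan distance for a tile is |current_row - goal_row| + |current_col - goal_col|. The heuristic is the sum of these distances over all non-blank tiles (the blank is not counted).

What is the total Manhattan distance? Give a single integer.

Answer: 19

Derivation:
Tile 6: at (0,0), goal (1,2), distance |0-1|+|0-2| = 3
Tile 7: at (0,1), goal (2,0), distance |0-2|+|1-0| = 3
Tile 4: at (0,2), goal (1,0), distance |0-1|+|2-0| = 3
Tile 3: at (1,0), goal (0,2), distance |1-0|+|0-2| = 3
Tile 1: at (1,1), goal (0,0), distance |1-0|+|1-0| = 2
Tile 5: at (1,2), goal (1,1), distance |1-1|+|2-1| = 1
Tile 8: at (2,0), goal (2,1), distance |2-2|+|0-1| = 1
Tile 2: at (2,2), goal (0,1), distance |2-0|+|2-1| = 3
Sum: 3 + 3 + 3 + 3 + 2 + 1 + 1 + 3 = 19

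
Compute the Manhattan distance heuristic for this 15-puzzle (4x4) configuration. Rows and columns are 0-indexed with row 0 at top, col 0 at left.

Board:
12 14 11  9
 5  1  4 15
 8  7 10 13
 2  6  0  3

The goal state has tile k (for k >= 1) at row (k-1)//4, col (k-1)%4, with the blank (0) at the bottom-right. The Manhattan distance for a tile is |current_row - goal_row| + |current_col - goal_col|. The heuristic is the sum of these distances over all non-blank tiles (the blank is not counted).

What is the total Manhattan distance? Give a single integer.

Tile 12: (0,0)->(2,3) = 5
Tile 14: (0,1)->(3,1) = 3
Tile 11: (0,2)->(2,2) = 2
Tile 9: (0,3)->(2,0) = 5
Tile 5: (1,0)->(1,0) = 0
Tile 1: (1,1)->(0,0) = 2
Tile 4: (1,2)->(0,3) = 2
Tile 15: (1,3)->(3,2) = 3
Tile 8: (2,0)->(1,3) = 4
Tile 7: (2,1)->(1,2) = 2
Tile 10: (2,2)->(2,1) = 1
Tile 13: (2,3)->(3,0) = 4
Tile 2: (3,0)->(0,1) = 4
Tile 6: (3,1)->(1,1) = 2
Tile 3: (3,3)->(0,2) = 4
Sum: 5 + 3 + 2 + 5 + 0 + 2 + 2 + 3 + 4 + 2 + 1 + 4 + 4 + 2 + 4 = 43

Answer: 43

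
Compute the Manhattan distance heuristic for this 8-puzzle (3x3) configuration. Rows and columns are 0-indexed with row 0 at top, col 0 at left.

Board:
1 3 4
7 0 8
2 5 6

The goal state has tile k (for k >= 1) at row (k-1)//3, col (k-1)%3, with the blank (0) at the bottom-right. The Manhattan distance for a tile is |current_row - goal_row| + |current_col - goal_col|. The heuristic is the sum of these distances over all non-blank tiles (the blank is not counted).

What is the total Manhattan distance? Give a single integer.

Tile 1: (0,0)->(0,0) = 0
Tile 3: (0,1)->(0,2) = 1
Tile 4: (0,2)->(1,0) = 3
Tile 7: (1,0)->(2,0) = 1
Tile 8: (1,2)->(2,1) = 2
Tile 2: (2,0)->(0,1) = 3
Tile 5: (2,1)->(1,1) = 1
Tile 6: (2,2)->(1,2) = 1
Sum: 0 + 1 + 3 + 1 + 2 + 3 + 1 + 1 = 12

Answer: 12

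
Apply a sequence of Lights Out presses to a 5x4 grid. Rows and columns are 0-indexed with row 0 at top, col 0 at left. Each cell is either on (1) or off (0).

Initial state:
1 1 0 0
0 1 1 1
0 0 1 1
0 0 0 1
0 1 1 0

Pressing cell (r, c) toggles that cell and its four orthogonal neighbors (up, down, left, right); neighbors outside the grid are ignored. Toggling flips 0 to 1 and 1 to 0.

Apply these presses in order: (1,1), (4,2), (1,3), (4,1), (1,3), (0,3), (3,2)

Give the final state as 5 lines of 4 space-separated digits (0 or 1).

After press 1 at (1,1):
1 0 0 0
1 0 0 1
0 1 1 1
0 0 0 1
0 1 1 0

After press 2 at (4,2):
1 0 0 0
1 0 0 1
0 1 1 1
0 0 1 1
0 0 0 1

After press 3 at (1,3):
1 0 0 1
1 0 1 0
0 1 1 0
0 0 1 1
0 0 0 1

After press 4 at (4,1):
1 0 0 1
1 0 1 0
0 1 1 0
0 1 1 1
1 1 1 1

After press 5 at (1,3):
1 0 0 0
1 0 0 1
0 1 1 1
0 1 1 1
1 1 1 1

After press 6 at (0,3):
1 0 1 1
1 0 0 0
0 1 1 1
0 1 1 1
1 1 1 1

After press 7 at (3,2):
1 0 1 1
1 0 0 0
0 1 0 1
0 0 0 0
1 1 0 1

Answer: 1 0 1 1
1 0 0 0
0 1 0 1
0 0 0 0
1 1 0 1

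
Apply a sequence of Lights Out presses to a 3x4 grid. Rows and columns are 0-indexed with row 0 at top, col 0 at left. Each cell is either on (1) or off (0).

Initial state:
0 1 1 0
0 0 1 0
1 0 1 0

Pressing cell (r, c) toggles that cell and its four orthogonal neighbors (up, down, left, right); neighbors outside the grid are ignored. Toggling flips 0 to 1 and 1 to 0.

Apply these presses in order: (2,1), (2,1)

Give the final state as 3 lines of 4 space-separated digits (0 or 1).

After press 1 at (2,1):
0 1 1 0
0 1 1 0
0 1 0 0

After press 2 at (2,1):
0 1 1 0
0 0 1 0
1 0 1 0

Answer: 0 1 1 0
0 0 1 0
1 0 1 0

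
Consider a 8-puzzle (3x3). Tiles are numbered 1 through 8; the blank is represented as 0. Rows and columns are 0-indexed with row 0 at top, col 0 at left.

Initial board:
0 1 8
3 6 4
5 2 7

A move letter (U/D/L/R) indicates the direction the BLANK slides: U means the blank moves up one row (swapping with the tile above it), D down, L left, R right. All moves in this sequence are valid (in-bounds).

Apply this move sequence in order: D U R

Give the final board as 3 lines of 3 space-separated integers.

Answer: 1 0 8
3 6 4
5 2 7

Derivation:
After move 1 (D):
3 1 8
0 6 4
5 2 7

After move 2 (U):
0 1 8
3 6 4
5 2 7

After move 3 (R):
1 0 8
3 6 4
5 2 7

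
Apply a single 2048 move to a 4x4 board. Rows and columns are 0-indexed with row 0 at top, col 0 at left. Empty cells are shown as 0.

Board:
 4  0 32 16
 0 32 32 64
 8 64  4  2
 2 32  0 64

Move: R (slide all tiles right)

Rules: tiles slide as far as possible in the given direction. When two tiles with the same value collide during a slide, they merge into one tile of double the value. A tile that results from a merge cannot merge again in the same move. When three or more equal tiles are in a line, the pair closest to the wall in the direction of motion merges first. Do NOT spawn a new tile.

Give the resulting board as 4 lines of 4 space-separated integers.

Answer:  0  4 32 16
 0  0 64 64
 8 64  4  2
 0  2 32 64

Derivation:
Slide right:
row 0: [4, 0, 32, 16] -> [0, 4, 32, 16]
row 1: [0, 32, 32, 64] -> [0, 0, 64, 64]
row 2: [8, 64, 4, 2] -> [8, 64, 4, 2]
row 3: [2, 32, 0, 64] -> [0, 2, 32, 64]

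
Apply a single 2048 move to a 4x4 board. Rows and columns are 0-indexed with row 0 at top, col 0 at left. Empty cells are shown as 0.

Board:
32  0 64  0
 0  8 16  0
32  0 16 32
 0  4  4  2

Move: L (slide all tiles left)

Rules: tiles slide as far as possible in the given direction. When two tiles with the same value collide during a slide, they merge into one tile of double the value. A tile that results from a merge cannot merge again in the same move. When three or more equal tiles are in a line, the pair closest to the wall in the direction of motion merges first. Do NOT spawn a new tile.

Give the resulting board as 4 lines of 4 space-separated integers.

Slide left:
row 0: [32, 0, 64, 0] -> [32, 64, 0, 0]
row 1: [0, 8, 16, 0] -> [8, 16, 0, 0]
row 2: [32, 0, 16, 32] -> [32, 16, 32, 0]
row 3: [0, 4, 4, 2] -> [8, 2, 0, 0]

Answer: 32 64  0  0
 8 16  0  0
32 16 32  0
 8  2  0  0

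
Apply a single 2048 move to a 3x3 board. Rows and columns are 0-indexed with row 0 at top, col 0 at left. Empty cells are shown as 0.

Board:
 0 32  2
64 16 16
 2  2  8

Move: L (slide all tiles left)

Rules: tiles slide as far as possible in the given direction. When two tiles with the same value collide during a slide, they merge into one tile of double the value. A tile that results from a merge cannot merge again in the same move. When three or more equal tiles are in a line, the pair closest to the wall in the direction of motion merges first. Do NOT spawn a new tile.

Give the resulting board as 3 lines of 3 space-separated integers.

Answer: 32  2  0
64 32  0
 4  8  0

Derivation:
Slide left:
row 0: [0, 32, 2] -> [32, 2, 0]
row 1: [64, 16, 16] -> [64, 32, 0]
row 2: [2, 2, 8] -> [4, 8, 0]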